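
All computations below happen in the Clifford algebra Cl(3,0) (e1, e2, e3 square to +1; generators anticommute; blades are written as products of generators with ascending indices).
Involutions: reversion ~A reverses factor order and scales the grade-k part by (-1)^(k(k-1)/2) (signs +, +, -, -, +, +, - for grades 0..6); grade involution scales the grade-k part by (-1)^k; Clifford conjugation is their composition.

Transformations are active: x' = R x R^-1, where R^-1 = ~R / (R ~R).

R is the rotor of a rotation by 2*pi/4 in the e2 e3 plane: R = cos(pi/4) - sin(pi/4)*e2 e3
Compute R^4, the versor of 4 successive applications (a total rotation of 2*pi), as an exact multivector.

The rotor phase is half the rotation angle and phases add under composition, so 4 steps in the e2 e3 plane accumulate phase 4*(pi/4) = pi: R^4 = cos(pi) - sin(pi)*e2 e3.
cos(pi) = -1 and sin(pi) = 0, so R^4 = -1. The total rotation 2*pi is 1 full turn, so every vector returns to itself, yet the rotor is -1, on the OTHER sheet of the double cover (an odd number of 2*pi turns).
Answer: -1


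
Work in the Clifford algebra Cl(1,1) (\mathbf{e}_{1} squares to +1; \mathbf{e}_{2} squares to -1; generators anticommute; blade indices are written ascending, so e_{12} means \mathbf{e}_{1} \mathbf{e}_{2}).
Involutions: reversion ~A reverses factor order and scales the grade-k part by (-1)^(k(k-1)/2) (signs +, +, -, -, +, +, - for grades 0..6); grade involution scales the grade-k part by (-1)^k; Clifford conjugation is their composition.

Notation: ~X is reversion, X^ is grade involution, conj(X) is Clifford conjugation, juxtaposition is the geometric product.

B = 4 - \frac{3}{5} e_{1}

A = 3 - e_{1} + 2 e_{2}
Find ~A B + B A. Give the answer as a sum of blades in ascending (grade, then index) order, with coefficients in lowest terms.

first term: \frac{63}{5} - \frac{29}{5} e_{1} + 8 e_{2} + \frac{6}{5} e_{12}
second term: \frac{63}{5} - \frac{29}{5} e_{1} + 8 e_{2} - \frac{6}{5} e_{12}
Answer: \frac{126}{5} - \frac{58}{5} e_{1} + 16 e_{2}


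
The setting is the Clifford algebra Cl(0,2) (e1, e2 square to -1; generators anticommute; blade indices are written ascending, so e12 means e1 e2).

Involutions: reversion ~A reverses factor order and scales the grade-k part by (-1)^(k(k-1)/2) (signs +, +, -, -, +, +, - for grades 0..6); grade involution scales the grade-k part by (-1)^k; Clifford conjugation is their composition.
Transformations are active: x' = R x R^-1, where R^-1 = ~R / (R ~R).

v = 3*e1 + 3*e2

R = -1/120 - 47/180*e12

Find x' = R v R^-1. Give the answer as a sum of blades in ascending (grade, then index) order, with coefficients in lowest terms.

~R = -1/120 + 47/180*e12, and R ~R = 1769/25920, so R^-1 = ~R / (1769/25920).
R v = 91/120*e1 - 97/120*e2
Answer: -28173/8845*e1 - 24789/8845*e2


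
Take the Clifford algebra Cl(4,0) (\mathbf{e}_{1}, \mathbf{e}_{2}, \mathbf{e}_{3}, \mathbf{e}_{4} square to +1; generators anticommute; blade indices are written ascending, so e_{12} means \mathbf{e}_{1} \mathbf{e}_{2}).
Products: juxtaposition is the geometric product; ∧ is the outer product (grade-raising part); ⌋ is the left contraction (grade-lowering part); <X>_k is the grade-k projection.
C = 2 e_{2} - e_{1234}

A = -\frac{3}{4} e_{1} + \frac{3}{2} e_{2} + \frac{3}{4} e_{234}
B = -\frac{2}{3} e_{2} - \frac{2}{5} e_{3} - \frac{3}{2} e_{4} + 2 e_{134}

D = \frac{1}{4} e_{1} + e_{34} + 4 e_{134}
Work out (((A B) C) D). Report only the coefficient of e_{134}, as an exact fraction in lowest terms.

step 1: -1 + 2 e_{12} + \frac{3}{10} e_{13} + \frac{9}{8} e_{14} - \frac{69}{40} e_{23} - \frac{39}{20} e_{24} - 2 e_{34} - 3 e_{1234}
step 2: 3 + 4 e_{1} - 2 e_{2} + \frac{69}{20} e_{3} + \frac{39}{10} e_{4} - 2 e_{12} + \frac{39}{20} e_{13} - \frac{69}{40} e_{14} + \frac{9}{8} e_{23} - \frac{3}{10} e_{24} + 2 e_{34} - \frac{3}{5} e_{123} - \frac{9}{4} e_{124} - 6 e_{134} - 4 e_{234} + e_{1234}
step 3: 23 - \frac{5}{4} e_{1} + \frac{17}{2} e_{2} - \frac{903}{80} e_{3} - \frac{627}{160} e_{4} - \frac{33}{2} e_{12} + \frac{1317}{80} e_{13} - \frac{513}{40} e_{14} + \frac{183}{20} e_{23} - \frac{147}{80} e_{24} + \frac{35}{2} e_{34} + \frac{597}{160} e_{123} + \frac{153}{40} e_{124} + \frac{33}{2} e_{134} + \frac{23}{4} e_{234} + 7 e_{1234}
Answer: \frac{33}{2}


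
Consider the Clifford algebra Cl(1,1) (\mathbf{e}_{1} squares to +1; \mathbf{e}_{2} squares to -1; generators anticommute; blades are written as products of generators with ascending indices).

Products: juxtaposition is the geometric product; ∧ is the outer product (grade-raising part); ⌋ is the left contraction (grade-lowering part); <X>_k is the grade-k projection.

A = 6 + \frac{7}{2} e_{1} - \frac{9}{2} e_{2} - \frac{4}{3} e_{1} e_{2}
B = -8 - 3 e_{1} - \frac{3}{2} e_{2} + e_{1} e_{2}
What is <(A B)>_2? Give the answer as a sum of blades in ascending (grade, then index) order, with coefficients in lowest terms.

step 1: -\frac{799}{12} - \frac{105}{2} e_{1} + \frac{53}{2} e_{2} - \frac{25}{12} e_{1} e_{2}
step 2: -\frac{25}{12} e_{1} e_{2}
Answer: -\frac{25}{12} e_{1} e_{2}


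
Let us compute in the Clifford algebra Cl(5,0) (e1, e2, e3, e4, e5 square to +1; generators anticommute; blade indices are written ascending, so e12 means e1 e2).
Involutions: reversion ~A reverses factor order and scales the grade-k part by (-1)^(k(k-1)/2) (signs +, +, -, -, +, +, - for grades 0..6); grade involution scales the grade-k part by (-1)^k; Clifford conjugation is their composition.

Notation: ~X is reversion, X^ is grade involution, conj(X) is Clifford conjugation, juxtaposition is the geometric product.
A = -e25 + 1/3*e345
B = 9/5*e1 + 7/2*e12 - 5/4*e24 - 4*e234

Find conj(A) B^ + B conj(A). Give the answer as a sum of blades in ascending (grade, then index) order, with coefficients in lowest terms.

first term: -7/2*e15 + 4/3*e25 - 5/4*e45 - 9/5*e125 - 5/12*e235 - 4*e345 + 3/5*e1345 + 7/6*e12345
second term: 7/2*e15 + 4/3*e25 + 5/4*e45 + 9/5*e125 + 5/12*e235 - 4*e345 + 3/5*e1345 + 7/6*e12345
Answer: 8/3*e25 - 8*e345 + 6/5*e1345 + 7/3*e12345


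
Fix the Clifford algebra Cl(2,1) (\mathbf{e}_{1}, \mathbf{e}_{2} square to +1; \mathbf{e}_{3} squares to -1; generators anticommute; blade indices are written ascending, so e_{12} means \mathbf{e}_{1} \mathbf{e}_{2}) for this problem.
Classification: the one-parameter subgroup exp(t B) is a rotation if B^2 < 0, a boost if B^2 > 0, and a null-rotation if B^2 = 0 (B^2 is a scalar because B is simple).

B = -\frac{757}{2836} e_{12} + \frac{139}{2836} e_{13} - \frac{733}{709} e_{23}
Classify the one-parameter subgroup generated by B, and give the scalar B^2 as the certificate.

B^2 term by term: the squares give (-\frac{757}{2836})^2*(e_{12})^2 + (\frac{139}{2836})^2*(e_{13})^2 + (-\frac{733}{709})^2*(e_{23})^2 = \frac{573049}{8042896}*(-1) + \frac{19321}{8042896}*(+1) + \frac{537289}{502681}*(+1) = 1 (each basis 2-blade squares to minus the product of its generators' squares); cross terms between blades sharing an index anticommute and cancel. So B^2 = 1.
Answer: boost, certificate B^2 = 1. Because 1 is invariant under every versor sandwich, the classification follows from its sign alone.


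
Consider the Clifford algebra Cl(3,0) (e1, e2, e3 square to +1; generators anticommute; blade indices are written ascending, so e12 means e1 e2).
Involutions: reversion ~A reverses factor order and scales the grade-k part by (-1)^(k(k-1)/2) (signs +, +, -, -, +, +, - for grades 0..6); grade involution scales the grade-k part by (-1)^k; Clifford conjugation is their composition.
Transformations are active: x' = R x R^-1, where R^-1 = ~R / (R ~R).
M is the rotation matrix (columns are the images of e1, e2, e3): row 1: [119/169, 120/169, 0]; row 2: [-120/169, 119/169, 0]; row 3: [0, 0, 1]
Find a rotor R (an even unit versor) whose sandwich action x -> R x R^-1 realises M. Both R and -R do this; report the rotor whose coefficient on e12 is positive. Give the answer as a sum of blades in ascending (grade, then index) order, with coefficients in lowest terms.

Method: write R = a + b12*e12 + b13*e13 + b23*e23 with a^2 + b12^2 + b13^2 + b23^2 = 1 (so R^-1 = ~R). Expanding the columns R e_j ~R gives tr M = 4a^2 - 1 and, from the antisymmetric part, M21 - M12 = -4a*b12, M13 - M31 = 4a*b13, M32 - M23 = -4a*b23.
Here tr M = 407/169, so a^2 = (1 + tr M)/4 = 144/169 and a = ±12/13. Taking a = 12/13: M21 - M12 = -240/169, M13 - M31 = 0, M32 - M23 = 0, giving b12 = 5/13, b13 = 0, b23 = 0, i.e. R = 12/13 + 5/13*e12.
Its e12 coefficient is already positive.
Answer: 12/13 + 5/13*e12. Uniqueness: Spin(3) -> SO(3) maps R and -R to the same rotation of trace 407/169; fixing the sign of the e12 coefficient removes the ambiguity.


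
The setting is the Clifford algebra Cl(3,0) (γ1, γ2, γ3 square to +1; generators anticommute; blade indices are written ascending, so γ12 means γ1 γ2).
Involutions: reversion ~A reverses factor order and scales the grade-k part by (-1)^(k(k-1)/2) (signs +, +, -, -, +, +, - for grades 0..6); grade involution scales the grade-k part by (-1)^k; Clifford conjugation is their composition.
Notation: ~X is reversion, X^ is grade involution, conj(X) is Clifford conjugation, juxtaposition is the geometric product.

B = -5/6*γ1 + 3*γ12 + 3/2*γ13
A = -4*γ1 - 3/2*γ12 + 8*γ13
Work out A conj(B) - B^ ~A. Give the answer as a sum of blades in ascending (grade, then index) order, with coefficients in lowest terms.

first term: 25/6 + 53/4*γ2 - 2/3*γ3 - 105/4*γ23
second term: 25/6 + 53/4*γ2 - 2/3*γ3 + 105/4*γ23
Answer: -105/2*γ23


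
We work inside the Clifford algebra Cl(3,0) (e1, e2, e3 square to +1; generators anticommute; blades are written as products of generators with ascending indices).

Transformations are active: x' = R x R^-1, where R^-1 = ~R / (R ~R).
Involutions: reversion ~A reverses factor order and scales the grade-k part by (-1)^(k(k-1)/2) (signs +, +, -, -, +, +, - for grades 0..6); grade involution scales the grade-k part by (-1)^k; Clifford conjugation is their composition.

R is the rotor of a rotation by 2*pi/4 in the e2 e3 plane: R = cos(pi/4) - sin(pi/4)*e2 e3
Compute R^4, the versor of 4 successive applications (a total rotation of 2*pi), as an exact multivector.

Rotor phase runs at HALF the rotation angle; powers of one rotor simply add phase, so after 4 steps in e2 e3 the phase is 4*pi/4 = pi and R^4 = cos(pi) - sin(pi)*e2 e3.
cos(pi) = -1 and sin(pi) = 0, so R^4 = -1. The total rotation 2*pi is 1 full turn, so every vector returns to itself, yet the rotor is -1, on the OTHER sheet of the double cover (an odd number of 2*pi turns).
Answer: -1


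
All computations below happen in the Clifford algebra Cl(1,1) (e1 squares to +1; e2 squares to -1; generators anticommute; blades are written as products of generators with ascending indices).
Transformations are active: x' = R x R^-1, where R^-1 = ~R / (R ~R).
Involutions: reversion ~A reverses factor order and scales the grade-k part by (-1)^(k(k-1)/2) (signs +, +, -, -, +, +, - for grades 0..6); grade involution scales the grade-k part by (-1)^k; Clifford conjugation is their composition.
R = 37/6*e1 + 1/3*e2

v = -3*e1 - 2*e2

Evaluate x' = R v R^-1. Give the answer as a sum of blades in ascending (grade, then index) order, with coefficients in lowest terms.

~R = 37/6*e1 + 1/3*e2, and R ~R = 455/12, so R^-1 = ~R / (455/12).
R v = -107/6 - 34/3*e1 e2
Answer: -3823/1365*e1 + 2302/1365*e2


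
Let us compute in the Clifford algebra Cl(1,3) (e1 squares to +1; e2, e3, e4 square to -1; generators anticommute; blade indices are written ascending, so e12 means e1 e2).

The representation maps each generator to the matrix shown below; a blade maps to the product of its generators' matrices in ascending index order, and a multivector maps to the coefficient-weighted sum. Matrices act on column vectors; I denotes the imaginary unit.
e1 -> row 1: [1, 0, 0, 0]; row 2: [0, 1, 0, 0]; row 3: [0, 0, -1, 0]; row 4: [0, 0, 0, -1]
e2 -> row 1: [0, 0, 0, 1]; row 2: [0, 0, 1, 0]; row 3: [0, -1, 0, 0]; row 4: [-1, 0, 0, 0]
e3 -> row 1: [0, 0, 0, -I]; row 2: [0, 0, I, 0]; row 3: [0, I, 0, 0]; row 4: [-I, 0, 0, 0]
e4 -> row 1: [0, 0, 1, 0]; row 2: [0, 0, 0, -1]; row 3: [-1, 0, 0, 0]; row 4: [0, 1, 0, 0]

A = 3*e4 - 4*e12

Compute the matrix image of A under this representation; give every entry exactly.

Bivector images (products of the table entries): rho(e12) = rho(e1)rho(e2) = row 1: [0, 0, 0, 1]; row 2: [0, 0, 1, 0]; row 3: [0, 1, 0, 0]; row 4: [1, 0, 0, 0].
M = (3)*rho(e4) + (-4)*rho(e12), summed entrywise:
Answer: row 1: [0, 0, 3, -4]; row 2: [0, 0, -4, -3]; row 3: [-3, -4, 0, 0]; row 4: [-4, 3, 0, 0]


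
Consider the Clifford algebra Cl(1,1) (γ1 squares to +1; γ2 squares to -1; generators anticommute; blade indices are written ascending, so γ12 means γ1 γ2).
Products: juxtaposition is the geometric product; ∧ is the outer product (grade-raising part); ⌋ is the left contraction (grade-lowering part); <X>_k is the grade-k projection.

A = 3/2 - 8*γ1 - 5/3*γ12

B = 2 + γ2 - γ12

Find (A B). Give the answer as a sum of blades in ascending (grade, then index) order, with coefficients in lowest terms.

step 1: 14/3 - 43/3*γ1 + 19/2*γ2 - 77/6*γ12
Answer: 14/3 - 43/3*γ1 + 19/2*γ2 - 77/6*γ12


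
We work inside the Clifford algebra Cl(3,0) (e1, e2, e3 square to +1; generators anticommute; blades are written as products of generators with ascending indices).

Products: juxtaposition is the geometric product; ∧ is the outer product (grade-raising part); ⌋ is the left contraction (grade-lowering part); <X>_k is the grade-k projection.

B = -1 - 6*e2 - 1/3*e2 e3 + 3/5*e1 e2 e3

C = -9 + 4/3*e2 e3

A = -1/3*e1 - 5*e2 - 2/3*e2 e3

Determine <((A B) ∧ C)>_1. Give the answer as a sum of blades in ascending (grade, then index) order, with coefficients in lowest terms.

step 1: 268/9 + 11/15*e1 + 5*e2 - 7/3*e3 + 2*e1 e2 + 3*e1 e3 + 7/15*e2 e3 + 1/9*e1 e2 e3
step 2: -268 - 33/5*e1 - 45*e2 + 21*e3 - 18*e1 e2 - 27*e1 e3 + 4793/135*e2 e3 - 1/45*e1 e2 e3
step 3: -33/5*e1 - 45*e2 + 21*e3
Answer: -33/5*e1 - 45*e2 + 21*e3


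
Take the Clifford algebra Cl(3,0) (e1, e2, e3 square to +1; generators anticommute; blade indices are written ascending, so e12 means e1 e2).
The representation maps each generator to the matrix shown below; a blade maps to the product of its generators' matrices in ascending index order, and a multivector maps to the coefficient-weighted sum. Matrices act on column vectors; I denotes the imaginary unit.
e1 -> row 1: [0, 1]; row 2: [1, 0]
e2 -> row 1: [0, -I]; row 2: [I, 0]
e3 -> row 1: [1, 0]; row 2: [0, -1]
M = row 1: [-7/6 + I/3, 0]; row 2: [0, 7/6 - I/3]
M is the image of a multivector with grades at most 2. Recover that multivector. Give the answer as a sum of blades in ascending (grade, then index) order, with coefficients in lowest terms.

Method: 1, rho(e1), rho(e2), rho(e3) form a trace-orthogonal basis of the 2x2 complex matrices (tr(X Y) = 2 if X = Y, else 0), so M = m0*1 + m1*rho(e1) + m2*rho(e2) + m3*rho(e3) with m0 = tr(M)/2 = 0, m1 = tr(M rho(e1))/2 = 0, m2 = tr(M rho(e2))/2 = 0, m3 = tr(M rho(e3))/2 = -7/6 + I/3.
Multiplying table entries, the bivector images are rho(e12) = I*rho(e3), rho(e13) = -I*rho(e2), rho(e23) = I*rho(e1); with real blade coefficients the real parts of m0..m3 are the coefficients of 1, e1, e2, e3 and the imaginary parts give the bivectors (e23: Im m1, e13: -Im m2, e12: Im m3).
Answer: -7/6*e3 + 1/3*e12


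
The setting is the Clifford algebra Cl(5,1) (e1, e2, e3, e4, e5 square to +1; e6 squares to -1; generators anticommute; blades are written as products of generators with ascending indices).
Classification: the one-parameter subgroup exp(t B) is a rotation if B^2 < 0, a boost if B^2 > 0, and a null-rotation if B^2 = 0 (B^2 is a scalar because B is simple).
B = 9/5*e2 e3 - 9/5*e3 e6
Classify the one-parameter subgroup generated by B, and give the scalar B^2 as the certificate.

B^2 term by term: the squares give (9/5)^2*(e2 e3)^2 + (-9/5)^2*(e3 e6)^2 = 81/25*(-1) + 81/25*(+1) = 0 (each basis 2-blade squares to minus the product of its generators' squares); cross terms between blades sharing an index anticommute and cancel. So B^2 = 0.
Answer: null-rotation, certificate B^2 = 0. Note: conjugating B changes its blade decomposition but never the scalar B^2 = 0, whose sign settles the classification.


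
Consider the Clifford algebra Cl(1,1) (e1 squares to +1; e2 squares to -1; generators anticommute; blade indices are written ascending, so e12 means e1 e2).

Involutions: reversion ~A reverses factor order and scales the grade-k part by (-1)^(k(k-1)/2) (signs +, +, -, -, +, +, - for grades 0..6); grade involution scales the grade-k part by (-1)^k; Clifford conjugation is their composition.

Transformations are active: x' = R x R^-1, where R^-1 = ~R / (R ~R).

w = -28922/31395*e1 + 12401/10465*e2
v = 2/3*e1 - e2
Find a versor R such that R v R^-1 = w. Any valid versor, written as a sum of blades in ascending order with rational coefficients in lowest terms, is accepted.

A norm check does it: q(v) = q(w) = -5/9, hence R = v + w = -2664/10465*e1 + 1936/10465*e2 realises the map — parallel part kept, (v - w)/2 negated, v carried to w.
Answer: -2664/10465*e1 + 1936/10465*e2


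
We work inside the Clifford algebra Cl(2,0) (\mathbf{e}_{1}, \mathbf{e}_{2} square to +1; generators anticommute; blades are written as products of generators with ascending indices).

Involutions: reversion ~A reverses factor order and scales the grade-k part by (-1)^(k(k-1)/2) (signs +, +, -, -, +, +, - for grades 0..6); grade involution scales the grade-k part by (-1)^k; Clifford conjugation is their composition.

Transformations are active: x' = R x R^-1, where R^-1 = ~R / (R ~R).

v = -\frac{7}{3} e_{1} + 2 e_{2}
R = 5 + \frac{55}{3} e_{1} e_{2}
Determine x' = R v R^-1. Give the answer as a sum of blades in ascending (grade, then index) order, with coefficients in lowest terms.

~R = 5 - \frac{55}{3} e_{1} e_{2}, and R ~R = \frac{3250}{9}, so R^-1 = ~R / (\frac{3250}{9}).
R v = 25 e_{1} + \frac{475}{9} e_{2}
Answer: \frac{118}{39} e_{1} - \frac{7}{13} e_{2}


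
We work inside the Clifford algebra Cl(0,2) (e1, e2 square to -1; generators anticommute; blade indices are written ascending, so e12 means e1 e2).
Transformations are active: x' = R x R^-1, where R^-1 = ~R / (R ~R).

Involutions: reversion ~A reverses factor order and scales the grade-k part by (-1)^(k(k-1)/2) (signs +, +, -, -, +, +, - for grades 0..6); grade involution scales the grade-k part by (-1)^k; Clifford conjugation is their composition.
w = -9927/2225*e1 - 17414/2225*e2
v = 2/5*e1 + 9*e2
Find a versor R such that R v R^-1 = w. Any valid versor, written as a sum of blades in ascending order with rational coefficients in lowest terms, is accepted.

Construction: equal norms (both -2029/25) license R = v + w = -9037/2225*e1 + 2611/2225*e2 — nothing changes along that direction, while (v - w)/2 changes sign, so v maps onto w.
Answer: -9037/2225*e1 + 2611/2225*e2


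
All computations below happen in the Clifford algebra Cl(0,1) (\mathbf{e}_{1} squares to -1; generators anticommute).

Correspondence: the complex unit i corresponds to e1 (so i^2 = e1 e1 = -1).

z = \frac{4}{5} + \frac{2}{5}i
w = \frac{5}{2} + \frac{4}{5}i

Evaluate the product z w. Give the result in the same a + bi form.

In blades: z = \frac{4}{5} + \frac{2}{5} e_{1}, w = \frac{5}{2} + \frac{4}{5} e_{1}.
Distribute z over w term by term (generator squares from the signature, products reordered to ascending indices): (\frac{4}{5})*w = 2 + \frac{16}{25} e_{1}; (\frac{2}{5} e_{1})*w = -\frac{8}{25} + e_{1}.
Sum: \frac{42}{25} + \frac{41}{25} e_{1}; translating back through the correspondence:
Answer: \frac{42}{25} + \frac{41}{25}i


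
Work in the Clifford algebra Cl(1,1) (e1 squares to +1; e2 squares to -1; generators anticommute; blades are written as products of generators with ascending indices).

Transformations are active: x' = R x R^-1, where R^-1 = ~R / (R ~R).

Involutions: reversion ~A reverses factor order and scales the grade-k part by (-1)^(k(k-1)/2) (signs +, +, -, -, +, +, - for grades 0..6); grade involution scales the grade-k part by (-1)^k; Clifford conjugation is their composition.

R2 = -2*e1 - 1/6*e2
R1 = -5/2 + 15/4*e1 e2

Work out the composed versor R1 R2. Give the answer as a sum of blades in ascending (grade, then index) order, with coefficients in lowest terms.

Distribute over the terms of R1 (each basis-blade product reordered to ascending indices, repeated generators contracted through their squares):
(-5/2) R2 = 5*e1 + 5/12*e2
(15/4*e1 e2) R2 = 5/8*e1 + 15/2*e2
Summing the partial products and collecting blades:
Answer: 45/8*e1 + 95/12*e2


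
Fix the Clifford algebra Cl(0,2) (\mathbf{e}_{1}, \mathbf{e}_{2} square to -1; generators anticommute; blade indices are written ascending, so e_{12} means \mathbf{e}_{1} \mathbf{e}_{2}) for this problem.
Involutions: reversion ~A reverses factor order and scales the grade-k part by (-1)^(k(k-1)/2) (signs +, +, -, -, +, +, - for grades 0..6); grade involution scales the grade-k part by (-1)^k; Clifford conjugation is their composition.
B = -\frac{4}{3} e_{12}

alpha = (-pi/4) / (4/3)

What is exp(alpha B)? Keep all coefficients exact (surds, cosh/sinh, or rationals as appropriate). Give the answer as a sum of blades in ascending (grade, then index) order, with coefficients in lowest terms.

B^2 = (-\frac{4}{3})^2*(e_{12})^2 = \frac{16}{9}*(-1) = -\frac{16}{9} (a basis 2-blade squares to minus the product of its generators' squares).
B^2 = -\frac{16}{9} — the series telescopes trigonometrically here: l = \frac{4}{3}, alpha*l = - \frac{\pi}{4}, so exp(alpha B) = cos(- \frac{\pi}{4}) + (sin(- \frac{\pi}{4})/(\frac{4}{3}))*B = \frac{\sqrt{2}}{2} + (- \frac{3 \sqrt{2}}{8})*B.
Answer: \frac{\sqrt{2}}{2} + \frac{\sqrt{2}}{2} e_{12}


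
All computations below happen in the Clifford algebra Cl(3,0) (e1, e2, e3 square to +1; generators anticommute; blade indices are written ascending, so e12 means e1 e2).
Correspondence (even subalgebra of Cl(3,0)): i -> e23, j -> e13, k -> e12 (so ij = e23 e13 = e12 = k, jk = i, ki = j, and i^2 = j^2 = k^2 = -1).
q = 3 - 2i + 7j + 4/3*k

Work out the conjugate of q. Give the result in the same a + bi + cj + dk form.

In blades: q = 3 + 4/3*e12 + 7*e13 - 2*e23.
Quaternion conjugation is reversion on the even subalgebra: the scalar is fixed and every grade-2 blade flips sign, giving 3 - 4/3*e12 - 7*e13 + 2*e23; translating back:
Answer: 3 + 2i - 7j - 4/3*k


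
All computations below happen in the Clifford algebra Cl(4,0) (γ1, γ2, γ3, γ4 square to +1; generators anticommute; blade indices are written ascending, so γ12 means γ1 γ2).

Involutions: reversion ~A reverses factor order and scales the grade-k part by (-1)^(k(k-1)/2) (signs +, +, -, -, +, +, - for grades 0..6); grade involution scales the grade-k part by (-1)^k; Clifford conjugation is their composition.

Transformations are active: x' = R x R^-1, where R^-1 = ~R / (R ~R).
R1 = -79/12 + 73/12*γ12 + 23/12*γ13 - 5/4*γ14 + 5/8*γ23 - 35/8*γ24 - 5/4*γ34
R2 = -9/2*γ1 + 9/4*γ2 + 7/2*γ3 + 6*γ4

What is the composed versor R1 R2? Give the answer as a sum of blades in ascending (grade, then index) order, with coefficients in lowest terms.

Distribute over the terms of R2 (each basis-blade product reordered to ascending indices, repeated generators contracted through their squares):
R1 (-9/2*γ1) = 237/8*γ1 + 219/8*γ2 + 69/8*γ3 - 45/8*γ4 - 45/16*γ123 + 315/16*γ124 + 45/8*γ134
R1 (9/4*γ2) = 219/16*γ1 - 237/16*γ2 - 45/32*γ3 + 315/32*γ4 - 69/16*γ123 + 45/16*γ124 - 45/16*γ234
R1 (7/2*γ3) = 161/24*γ1 + 35/16*γ2 - 553/24*γ3 + 35/8*γ4 + 511/24*γ123 + 35/8*γ134 + 245/16*γ234
R1 (6*γ4) = -15/2*γ1 - 105/4*γ2 - 15/2*γ3 - 79/2*γ4 + 73/2*γ124 + 23/2*γ134 + 15/4*γ234
Summing the partial products and collecting blades:
Answer: 2041/48*γ1 - 23/2*γ2 - 2239/96*γ3 - 989/32*γ4 + 85/6*γ123 + 59*γ124 + 43/2*γ134 + 65/4*γ234


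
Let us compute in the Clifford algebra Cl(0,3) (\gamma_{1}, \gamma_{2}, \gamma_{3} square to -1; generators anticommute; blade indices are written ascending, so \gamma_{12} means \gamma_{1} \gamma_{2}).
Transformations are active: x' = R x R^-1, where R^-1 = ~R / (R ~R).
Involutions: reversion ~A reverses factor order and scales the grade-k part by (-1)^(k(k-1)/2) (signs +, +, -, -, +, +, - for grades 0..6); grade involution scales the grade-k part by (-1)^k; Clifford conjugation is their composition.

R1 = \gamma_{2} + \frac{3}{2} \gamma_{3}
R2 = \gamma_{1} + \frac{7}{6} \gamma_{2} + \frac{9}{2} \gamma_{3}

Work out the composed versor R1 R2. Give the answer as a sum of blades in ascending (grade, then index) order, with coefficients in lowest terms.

Distribute over the terms of R1 (each basis-blade product reordered to ascending indices, repeated generators contracted through their squares):
(\gamma_{2}) R2 = -\frac{7}{6} - \gamma_{12} + \frac{9}{2} \gamma_{23}
(\frac{3}{2} \gamma_{3}) R2 = -\frac{27}{4} - \frac{3}{2} \gamma_{13} - \frac{7}{4} \gamma_{23}
Summing the partial products and collecting blades:
Answer: -\frac{95}{12} - \gamma_{12} - \frac{3}{2} \gamma_{13} + \frac{11}{4} \gamma_{23}


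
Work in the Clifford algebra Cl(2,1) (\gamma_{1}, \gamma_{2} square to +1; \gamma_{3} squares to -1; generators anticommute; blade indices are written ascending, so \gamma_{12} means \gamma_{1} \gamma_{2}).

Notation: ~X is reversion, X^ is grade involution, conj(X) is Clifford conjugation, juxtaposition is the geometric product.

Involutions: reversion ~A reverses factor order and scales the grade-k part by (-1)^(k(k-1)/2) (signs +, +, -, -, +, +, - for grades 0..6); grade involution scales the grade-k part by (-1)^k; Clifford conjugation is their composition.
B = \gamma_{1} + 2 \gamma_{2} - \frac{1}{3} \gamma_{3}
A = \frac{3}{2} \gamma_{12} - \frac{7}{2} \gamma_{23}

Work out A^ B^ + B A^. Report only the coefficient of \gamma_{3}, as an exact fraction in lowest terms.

first term: -3 \gamma_{1} + \frac{8}{3} \gamma_{2} - 7 \gamma_{3} + 4 \gamma_{123}
second term: -3 \gamma_{1} + \frac{8}{3} \gamma_{2} - 7 \gamma_{3} - 4 \gamma_{123}
Answer: -14


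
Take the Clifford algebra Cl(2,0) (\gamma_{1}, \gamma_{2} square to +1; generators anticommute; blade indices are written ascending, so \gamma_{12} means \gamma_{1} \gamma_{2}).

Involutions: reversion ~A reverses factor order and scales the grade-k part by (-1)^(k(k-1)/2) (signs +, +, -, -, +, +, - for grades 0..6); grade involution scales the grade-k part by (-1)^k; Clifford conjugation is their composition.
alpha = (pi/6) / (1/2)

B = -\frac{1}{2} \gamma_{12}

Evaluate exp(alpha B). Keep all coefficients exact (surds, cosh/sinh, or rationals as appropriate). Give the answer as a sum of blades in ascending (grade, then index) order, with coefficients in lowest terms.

B^2 = (-\frac{1}{2})^2*(\gamma_{12})^2 = \frac{1}{4}*(-1) = -\frac{1}{4} (a basis 2-blade squares to minus the product of its generators' squares).
B^2 = -\frac{1}{4} — circular case — the even/odd split gives cos and sin: l = \frac{1}{2}, alpha*l = \frac{\pi}{6}, so exp(alpha B) = cos(\frac{\pi}{6}) + (sin(\frac{\pi}{6})/(\frac{1}{2}))*B = \frac{\sqrt{3}}{2} + (1)*B.
Answer: \frac{\sqrt{3}}{2} - \frac{1}{2} \gamma_{12}


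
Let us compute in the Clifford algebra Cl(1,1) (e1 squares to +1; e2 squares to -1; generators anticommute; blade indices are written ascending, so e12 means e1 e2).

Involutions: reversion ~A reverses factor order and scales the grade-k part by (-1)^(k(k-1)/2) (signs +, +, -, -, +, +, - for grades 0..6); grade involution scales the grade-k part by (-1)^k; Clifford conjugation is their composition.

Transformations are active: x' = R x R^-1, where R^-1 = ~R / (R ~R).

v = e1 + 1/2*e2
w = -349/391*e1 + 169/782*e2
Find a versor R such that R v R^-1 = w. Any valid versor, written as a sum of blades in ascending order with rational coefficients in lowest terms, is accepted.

A norm check does it: q(v) = q(w) = 3/4, hence R = v + w = 42/391*e1 + 280/391*e2 realises the map — parallel part kept, (v - w)/2 negated, v carried to w.
Answer: 42/391*e1 + 280/391*e2


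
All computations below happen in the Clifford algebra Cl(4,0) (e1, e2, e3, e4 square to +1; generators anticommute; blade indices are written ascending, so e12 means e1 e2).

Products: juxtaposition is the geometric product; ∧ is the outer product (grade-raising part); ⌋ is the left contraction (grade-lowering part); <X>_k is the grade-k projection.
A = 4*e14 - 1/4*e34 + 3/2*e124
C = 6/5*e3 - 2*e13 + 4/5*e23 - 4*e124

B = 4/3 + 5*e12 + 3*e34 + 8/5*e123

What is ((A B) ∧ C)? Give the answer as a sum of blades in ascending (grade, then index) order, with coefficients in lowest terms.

step 1: 3/4 - 15/2*e4 - 12*e13 + 16/3*e14 + 20*e24 + 31/15*e34 - 9/2*e123 + 12/5*e124 - 32/5*e234 - 5/4*e1234
step 2: 9/10*e3 - 3/2*e13 + 3/5*e23 + 9*e34 - 3*e124 + 43/5*e134 - 30*e234 + 3104/75*e1234
Answer: 9/10*e3 - 3/2*e13 + 3/5*e23 + 9*e34 - 3*e124 + 43/5*e134 - 30*e234 + 3104/75*e1234


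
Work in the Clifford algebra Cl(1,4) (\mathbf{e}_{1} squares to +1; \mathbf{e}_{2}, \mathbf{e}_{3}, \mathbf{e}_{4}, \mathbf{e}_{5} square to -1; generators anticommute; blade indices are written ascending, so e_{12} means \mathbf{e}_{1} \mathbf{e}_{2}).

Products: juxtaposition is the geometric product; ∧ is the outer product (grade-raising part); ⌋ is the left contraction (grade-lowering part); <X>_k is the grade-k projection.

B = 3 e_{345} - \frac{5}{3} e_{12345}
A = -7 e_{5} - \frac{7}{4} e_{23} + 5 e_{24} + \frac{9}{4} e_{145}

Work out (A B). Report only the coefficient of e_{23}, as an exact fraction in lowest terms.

step 1: -\frac{27}{4} e_{13} + \frac{15}{4} e_{23} + 21 e_{34} - \frac{25}{3} e_{135} - \frac{35}{12} e_{145} + 15 e_{235} + \frac{21}{4} e_{245} - \frac{35}{3} e_{1234}
Answer: \frac{15}{4}


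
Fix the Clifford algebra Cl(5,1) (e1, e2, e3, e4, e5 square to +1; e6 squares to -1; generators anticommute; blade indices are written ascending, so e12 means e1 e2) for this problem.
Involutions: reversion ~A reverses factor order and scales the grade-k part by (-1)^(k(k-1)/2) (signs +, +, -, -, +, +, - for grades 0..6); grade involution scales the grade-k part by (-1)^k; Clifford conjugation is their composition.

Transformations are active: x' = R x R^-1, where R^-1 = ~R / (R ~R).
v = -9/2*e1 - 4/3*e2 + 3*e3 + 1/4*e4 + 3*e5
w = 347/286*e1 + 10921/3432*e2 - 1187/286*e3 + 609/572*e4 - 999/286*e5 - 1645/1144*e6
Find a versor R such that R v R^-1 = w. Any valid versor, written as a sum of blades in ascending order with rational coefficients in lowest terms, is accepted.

Since q(v) = q(w) = 5773/144, the sum R = v + w = -470/143*e1 + 2115/1144*e2 - 329/286*e3 + 188/143*e4 - 141/286*e5 - 1645/1144*e6 does the job whenever invertible.
Answer: -470/143*e1 + 2115/1144*e2 - 329/286*e3 + 188/143*e4 - 141/286*e5 - 1645/1144*e6


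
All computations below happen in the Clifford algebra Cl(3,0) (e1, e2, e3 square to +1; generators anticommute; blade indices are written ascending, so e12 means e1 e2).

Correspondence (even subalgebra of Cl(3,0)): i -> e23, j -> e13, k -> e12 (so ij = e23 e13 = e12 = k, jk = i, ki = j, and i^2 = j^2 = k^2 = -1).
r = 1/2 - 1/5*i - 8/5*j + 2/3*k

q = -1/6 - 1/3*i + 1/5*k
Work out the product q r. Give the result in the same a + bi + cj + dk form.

In blades: q = -1/6 + 1/5*e12 - 1/3*e23, r = 1/2 + 2/3*e12 - 8/5*e13 - 1/5*e23.
Distribute q over r term by term (generator squares from the signature, products reordered to ascending indices): (-1/6)*r = -1/12 - 1/9*e12 + 4/15*e13 + 1/30*e23; (1/5*e12)*r = -2/15 + 1/10*e12 - 1/25*e13 + 8/25*e23; (-1/3*e23)*r = -1/15 + 8/15*e12 + 2/9*e13 - 1/6*e23.
Sum: -17/60 + 47/90*e12 + 101/225*e13 + 14/75*e23; translating back through the correspondence:
Answer: -17/60 + 14/75*i + 101/225*j + 47/90*k


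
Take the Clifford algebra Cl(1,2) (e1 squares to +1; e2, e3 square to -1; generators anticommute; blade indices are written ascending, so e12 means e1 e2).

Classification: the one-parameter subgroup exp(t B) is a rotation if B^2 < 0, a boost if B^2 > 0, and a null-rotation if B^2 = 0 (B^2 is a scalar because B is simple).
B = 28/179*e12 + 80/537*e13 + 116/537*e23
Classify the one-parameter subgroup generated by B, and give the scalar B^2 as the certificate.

B^2 term by term: the squares give (28/179)^2*(e12)^2 + (80/537)^2*(e13)^2 + (116/537)^2*(e23)^2 = 784/32041*(+1) + 6400/288369*(+1) + 13456/288369*(-1) = 0 (each basis 2-blade squares to minus the product of its generators' squares); cross terms between blades sharing an index anticommute and cancel. So B^2 = 0.
Answer: null-rotation, certificate B^2 = 0. Check the certificate: B^2 = 0, and that sign is decisive whatever form B takes.


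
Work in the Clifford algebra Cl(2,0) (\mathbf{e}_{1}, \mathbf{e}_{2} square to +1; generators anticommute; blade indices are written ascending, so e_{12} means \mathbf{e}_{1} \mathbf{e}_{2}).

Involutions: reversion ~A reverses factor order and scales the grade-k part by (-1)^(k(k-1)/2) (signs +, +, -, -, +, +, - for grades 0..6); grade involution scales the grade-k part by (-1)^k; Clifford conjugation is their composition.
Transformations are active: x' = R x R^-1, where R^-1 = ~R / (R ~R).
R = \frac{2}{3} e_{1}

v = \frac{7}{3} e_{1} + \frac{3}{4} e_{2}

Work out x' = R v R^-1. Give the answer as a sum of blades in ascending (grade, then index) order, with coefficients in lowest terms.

~R = \frac{2}{3} e_{1}, and R ~R = \frac{4}{9}, so R^-1 = ~R / (\frac{4}{9}).
R v = \frac{14}{9} + \frac{1}{2} e_{12}
Answer: \frac{7}{3} e_{1} - \frac{3}{4} e_{2}


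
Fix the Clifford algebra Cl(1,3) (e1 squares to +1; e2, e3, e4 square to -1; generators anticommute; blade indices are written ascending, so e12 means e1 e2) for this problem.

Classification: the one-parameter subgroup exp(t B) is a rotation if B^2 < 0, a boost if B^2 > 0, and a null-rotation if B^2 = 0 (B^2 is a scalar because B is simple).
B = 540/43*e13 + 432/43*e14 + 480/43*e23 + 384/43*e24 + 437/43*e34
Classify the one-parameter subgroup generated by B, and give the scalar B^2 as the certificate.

B^2 term by term: the squares give (540/43)^2*(e13)^2 + (432/43)^2*(e14)^2 + (480/43)^2*(e23)^2 + (384/43)^2*(e24)^2 + (437/43)^2*(e34)^2 = 291600/1849*(+1) + 186624/1849*(+1) + 230400/1849*(-1) + 147456/1849*(-1) + 190969/1849*(-1) = -49 (each basis 2-blade squares to minus the product of its generators' squares); cross terms between blades sharing an index anticommute and cancel; the commuting (index-disjoint) pairs give grade-4 terms 2*c*c'*(blade product), which cancel blade by blade — e1234: -414720/1849 + 414720/1849 = 0 — confirming B is simple. So B^2 = -49.
Answer: rotation, certificate B^2 = -49. No conjugation can change B^2 = -49; the sign gives the class.


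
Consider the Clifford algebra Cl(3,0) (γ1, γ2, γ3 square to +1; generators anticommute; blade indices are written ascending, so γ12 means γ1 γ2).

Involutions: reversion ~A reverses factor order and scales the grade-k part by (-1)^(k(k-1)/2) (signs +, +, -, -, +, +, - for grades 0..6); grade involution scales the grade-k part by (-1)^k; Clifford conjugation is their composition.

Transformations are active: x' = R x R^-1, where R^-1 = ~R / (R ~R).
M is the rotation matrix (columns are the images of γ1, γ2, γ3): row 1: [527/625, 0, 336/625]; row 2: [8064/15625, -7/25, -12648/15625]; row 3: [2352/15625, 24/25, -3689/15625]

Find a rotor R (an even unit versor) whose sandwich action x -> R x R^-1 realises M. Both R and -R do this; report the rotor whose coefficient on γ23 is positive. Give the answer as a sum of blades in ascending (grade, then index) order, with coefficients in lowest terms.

Method: write R = a + b12*γ12 + b13*γ13 + b23*γ23 with a^2 + b12^2 + b13^2 + b23^2 = 1 (so R^-1 = ~R). Expanding the columns R e_j ~R gives tr M = 4a^2 - 1 and, from the antisymmetric part, M21 - M12 = -4a*b12, M13 - M31 = 4a*b13, M32 - M23 = -4a*b23.
Here tr M = 5111/15625, so a^2 = (1 + tr M)/4 = 5184/15625 and a = ±72/125. Taking a = 72/125: M21 - M12 = 8064/15625, M13 - M31 = 6048/15625, M32 - M23 = 27648/15625, giving b12 = -28/125, b13 = 21/125, b23 = -96/125, i.e. R = 72/125 - 28/125*γ12 + 21/125*γ13 - 96/125*γ23.
Its γ23 coefficient is negative, so report the other preimage -R.
Answer: -72/125 + 28/125*γ12 - 21/125*γ13 + 96/125*γ23. Sheet selection: the two-to-one cover makes ±R indistinguishable at the matrix level (trace 5111/15625), so uniqueness comes from the required sign on γ23.


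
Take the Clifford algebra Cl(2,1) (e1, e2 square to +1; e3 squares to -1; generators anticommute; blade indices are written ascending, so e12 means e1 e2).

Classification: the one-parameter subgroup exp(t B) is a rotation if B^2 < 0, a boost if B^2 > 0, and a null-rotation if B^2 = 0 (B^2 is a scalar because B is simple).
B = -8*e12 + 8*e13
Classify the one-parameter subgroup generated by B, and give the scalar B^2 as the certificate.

B^2 term by term: the squares give (-8)^2*(e12)^2 + (8)^2*(e13)^2 = 64*(-1) + 64*(+1) = 0 (each basis 2-blade squares to minus the product of its generators' squares); cross terms between blades sharing an index anticommute and cancel. So B^2 = 0.
Answer: null-rotation, certificate B^2 = 0. The scalar 0 is the complete invariant here: its sign names the subgroup type.


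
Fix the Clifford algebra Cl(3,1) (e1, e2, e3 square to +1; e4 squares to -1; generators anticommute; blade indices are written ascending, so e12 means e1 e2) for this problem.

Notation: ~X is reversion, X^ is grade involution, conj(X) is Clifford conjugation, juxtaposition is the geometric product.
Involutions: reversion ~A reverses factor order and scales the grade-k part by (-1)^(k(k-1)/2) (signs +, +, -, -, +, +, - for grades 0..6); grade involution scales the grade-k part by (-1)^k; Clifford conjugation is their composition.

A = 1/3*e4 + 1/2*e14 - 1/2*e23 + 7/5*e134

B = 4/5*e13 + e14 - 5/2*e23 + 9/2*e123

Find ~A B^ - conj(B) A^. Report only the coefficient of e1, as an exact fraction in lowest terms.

first term: 3/4 + 31/12*e1 + 7/5*e3 + 28/25*e4 + 2/5*e12 - 63/10*e24 - 2/5*e34 - 7/2*e124 + 4/15*e134 - 37/12*e234 + 13/4*e1234
second term: 3/4 + 23/12*e1 - 7/5*e3 - 28/25*e4 - 2/5*e12 - 63/10*e24 + 2/5*e34 - 7/2*e124 + 4/15*e134 + 17/12*e234 + 1/4*e1234
Answer: 2/3


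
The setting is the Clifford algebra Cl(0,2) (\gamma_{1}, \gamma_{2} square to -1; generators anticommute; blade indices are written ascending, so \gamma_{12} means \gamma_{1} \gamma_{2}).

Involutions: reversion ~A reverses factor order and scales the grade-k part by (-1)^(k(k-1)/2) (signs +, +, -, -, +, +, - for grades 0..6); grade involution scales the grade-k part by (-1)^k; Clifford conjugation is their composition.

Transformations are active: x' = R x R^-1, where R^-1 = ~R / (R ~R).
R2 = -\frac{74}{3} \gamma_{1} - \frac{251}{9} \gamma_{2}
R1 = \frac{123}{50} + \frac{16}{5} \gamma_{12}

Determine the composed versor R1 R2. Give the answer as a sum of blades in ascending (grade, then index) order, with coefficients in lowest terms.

Distribute over the terms of R1 (each basis-blade product reordered to ascending indices, repeated generators contracted through their squares):
(\frac{123}{50}) R2 = -\frac{1517}{25} \gamma_{1} - \frac{10291}{150} \gamma_{2}
(\frac{16}{5} \gamma_{12}) R2 = \frac{4016}{45} \gamma_{1} - \frac{1184}{15} \gamma_{2}
Summing the partial products and collecting blades:
Answer: \frac{6427}{225} \gamma_{1} - \frac{7377}{50} \gamma_{2}


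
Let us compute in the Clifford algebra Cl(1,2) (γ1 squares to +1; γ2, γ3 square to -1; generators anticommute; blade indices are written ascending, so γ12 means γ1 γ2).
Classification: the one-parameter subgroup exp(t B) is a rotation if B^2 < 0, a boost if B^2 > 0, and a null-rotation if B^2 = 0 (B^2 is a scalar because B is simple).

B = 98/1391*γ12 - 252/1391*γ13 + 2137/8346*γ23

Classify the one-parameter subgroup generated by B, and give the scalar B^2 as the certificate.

B^2 term by term: the squares give (98/1391)^2*(γ12)^2 + (-252/1391)^2*(γ13)^2 + (2137/8346)^2*(γ23)^2 = 9604/1934881*(+1) + 63504/1934881*(+1) + 4566769/69655716*(-1) = -1/36 (each basis 2-blade squares to minus the product of its generators' squares); cross terms between blades sharing an index anticommute and cancel. So B^2 = -1/36.
Answer: rotation, certificate B^2 = -1/36. Why this suffices: the scalar -1/36 survives any versor conjugation, so its sign alone determines the class however B is presented.
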